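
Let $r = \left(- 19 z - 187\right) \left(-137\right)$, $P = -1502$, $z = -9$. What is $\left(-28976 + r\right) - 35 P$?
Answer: $25786$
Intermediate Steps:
$r = 2192$ ($r = \left(\left(-19\right) \left(-9\right) - 187\right) \left(-137\right) = \left(171 - 187\right) \left(-137\right) = \left(-16\right) \left(-137\right) = 2192$)
$\left(-28976 + r\right) - 35 P = \left(-28976 + 2192\right) - -52570 = -26784 + 52570 = 25786$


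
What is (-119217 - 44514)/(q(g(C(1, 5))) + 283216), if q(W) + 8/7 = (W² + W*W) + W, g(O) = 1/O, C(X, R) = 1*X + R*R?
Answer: -64564591/111681075 ≈ -0.57812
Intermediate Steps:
C(X, R) = X + R²
q(W) = -8/7 + W + 2*W² (q(W) = -8/7 + ((W² + W*W) + W) = -8/7 + ((W² + W²) + W) = -8/7 + (2*W² + W) = -8/7 + (W + 2*W²) = -8/7 + W + 2*W²)
(-119217 - 44514)/(q(g(C(1, 5))) + 283216) = (-119217 - 44514)/((-8/7 + 1/(1 + 5²) + 2*(1/(1 + 5²))²) + 283216) = -163731/((-8/7 + 1/(1 + 25) + 2*(1/(1 + 25))²) + 283216) = -163731/((-8/7 + 1/26 + 2*(1/26)²) + 283216) = -163731/((-8/7 + 1/26 + 2*(1/676)) + 283216) = -163731/((-8/7 + 1/26 + 1/338) + 283216) = -163731/(-1303/1183 + 283216) = -163731/335043225/1183 = -163731*1183/335043225 = -64564591/111681075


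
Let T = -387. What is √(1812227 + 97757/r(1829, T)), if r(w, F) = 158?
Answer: 67*√10081506/158 ≈ 1346.4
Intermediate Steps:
√(1812227 + 97757/r(1829, T)) = √(1812227 + 97757/158) = √(286429623/158) = 67*√10081506/158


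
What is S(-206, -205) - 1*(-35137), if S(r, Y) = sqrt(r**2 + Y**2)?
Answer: 35137 + sqrt(84461) ≈ 35428.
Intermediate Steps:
S(r, Y) = sqrt(Y**2 + r**2)
S(-206, -205) - 1*(-35137) = sqrt((-205)**2 + (-206)**2) - 1*(-35137) = sqrt(42025 + 42436) + 35137 = sqrt(84461) + 35137 = 35137 + sqrt(84461)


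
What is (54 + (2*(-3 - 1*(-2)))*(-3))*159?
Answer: 9540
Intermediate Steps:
(54 + (2*(-3 - 1*(-2)))*(-3))*159 = (54 + (2*(-3 + 2))*(-3))*159 = (54 + (2*(-1))*(-3))*159 = (54 - 2*(-3))*159 = (54 + 6)*159 = 60*159 = 9540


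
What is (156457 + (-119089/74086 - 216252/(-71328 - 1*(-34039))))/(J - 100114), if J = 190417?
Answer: 144079523564743/83156807498254 ≈ 1.7326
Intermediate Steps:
(156457 + (-119089/74086 - 216252/(-71328 - 1*(-34039))))/(J - 100114) = (156457 + (-119089/74086 - 216252/(-71328 - 1*(-34039))))/(190417 - 100114) = (156457 + (-119089*1/74086 - 216252/(-71328 + 34039)))/90303 = (156457 + (-119089/74086 - 216252/(-37289)))*(1/90303) = (156457 + (-119089/74086 - 216252*(-1/37289)))*(1/90303) = (156457 + (-119089/74086 + 216252/37289))*(1/90303) = (156457 + 11580535951/2762592854)*(1/90303) = (432238570694229/2762592854)*(1/90303) = 144079523564743/83156807498254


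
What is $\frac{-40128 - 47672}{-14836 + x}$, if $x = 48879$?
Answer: $- \frac{87800}{34043} \approx -2.5791$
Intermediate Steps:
$\frac{-40128 - 47672}{-14836 + x} = \frac{-40128 - 47672}{-14836 + 48879} = - \frac{87800}{34043}$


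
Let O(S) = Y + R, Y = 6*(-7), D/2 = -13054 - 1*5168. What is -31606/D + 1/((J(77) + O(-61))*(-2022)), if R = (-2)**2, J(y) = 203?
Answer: 439361389/506617155 ≈ 0.86725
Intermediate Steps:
R = 4
D = -36444 (D = 2*(-13054 - 1*5168) = 2*(-13054 - 5168) = 2*(-18222) = -36444)
Y = -42
O(S) = -38 (O(S) = -42 + 4 = -38)
-31606/D + 1/((J(77) + O(-61))*(-2022)) = -31606/(-36444) + 1/((203 - 38)*(-2022)) = -31606*(-1/36444) - 1/2022/165 = 15803/18222 + (1/165)*(-1/2022) = 15803/18222 - 1/333630 = 439361389/506617155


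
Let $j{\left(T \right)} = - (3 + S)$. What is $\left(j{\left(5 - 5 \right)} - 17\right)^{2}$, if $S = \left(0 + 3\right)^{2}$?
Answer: $841$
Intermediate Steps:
$S = 9$ ($S = 3^{2} = 9$)
$j{\left(T \right)} = -12$ ($j{\left(T \right)} = - (3 + 9) = \left(-1\right) 12 = -12$)
$\left(j{\left(5 - 5 \right)} - 17\right)^{2} = \left(-12 - 17\right)^{2} = \left(-29\right)^{2} = 841$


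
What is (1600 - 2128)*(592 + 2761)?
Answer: -1770384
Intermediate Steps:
(1600 - 2128)*(592 + 2761) = -528*3353 = -1770384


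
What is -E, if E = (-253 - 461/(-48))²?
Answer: -136492489/2304 ≈ -59242.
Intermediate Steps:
E = 136492489/2304 (E = (-253 - 461*(-1/48))² = (-253 + 461/48)² = (-11683/48)² = 136492489/2304 ≈ 59242.)
-E = -1*136492489/2304 = -136492489/2304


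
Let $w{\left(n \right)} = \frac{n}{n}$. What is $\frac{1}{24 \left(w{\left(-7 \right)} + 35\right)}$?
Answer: $\frac{1}{864} \approx 0.0011574$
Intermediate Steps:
$w{\left(n \right)} = 1$
$\frac{1}{24 \left(w{\left(-7 \right)} + 35\right)} = \frac{1}{24 \left(1 + 35\right)} = \frac{1}{24 \cdot 36} = \frac{1}{864}$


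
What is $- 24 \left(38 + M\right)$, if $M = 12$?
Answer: $-1200$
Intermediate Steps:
$- 24 \left(38 + M\right) = - 24 \left(38 + 12\right) = \left(-24\right) 50 = -1200$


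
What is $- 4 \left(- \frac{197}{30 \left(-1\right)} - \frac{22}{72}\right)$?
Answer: $- \frac{1127}{45} \approx -25.044$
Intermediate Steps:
$- 4 \left(- \frac{197}{30 \left(-1\right)} - \frac{22}{72}\right) = - 4 \left(- \frac{197}{-30} - \frac{11}{36}\right) = - 4 \left(\left(-197\right) \left(- \frac{1}{30}\right) - \frac{11}{36}\right) = - 4 \left(\frac{197}{30} - \frac{11}{36}\right) = \left(-4\right) \frac{1127}{180} = - \frac{1127}{45}$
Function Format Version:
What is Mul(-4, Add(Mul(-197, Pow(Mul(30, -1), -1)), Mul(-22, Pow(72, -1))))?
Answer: Rational(-1127, 45) ≈ -25.044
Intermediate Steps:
Mul(-4, Add(Mul(-197, Pow(Mul(30, -1), -1)), Mul(-22, Pow(72, -1)))) = Mul(-4, Add(Mul(-197, Pow(-30, -1)), Mul(-22, Rational(1, 72)))) = Mul(-4, Add(Mul(-197, Rational(-1, 30)), Rational(-11, 36))) = Mul(-4, Add(Rational(197, 30), Rational(-11, 36))) = Mul(-4, Rational(1127, 180)) = Rational(-1127, 45)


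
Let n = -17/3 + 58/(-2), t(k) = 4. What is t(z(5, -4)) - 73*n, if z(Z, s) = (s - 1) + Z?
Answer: 7604/3 ≈ 2534.7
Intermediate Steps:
z(Z, s) = -1 + Z + s (z(Z, s) = (-1 + s) + Z = -1 + Z + s)
n = -104/3 (n = -17*1/3 + 58*(-1/2) = -17/3 - 29 = -104/3 ≈ -34.667)
t(z(5, -4)) - 73*n = 4 - 73*(-104/3) = 4 + 7592/3 = 7604/3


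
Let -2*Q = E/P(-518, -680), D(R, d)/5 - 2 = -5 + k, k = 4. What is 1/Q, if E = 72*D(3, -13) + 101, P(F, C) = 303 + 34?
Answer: -674/461 ≈ -1.4620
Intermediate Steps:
P(F, C) = 337
D(R, d) = 5 (D(R, d) = 10 + 5*(-5 + 4) = 10 + 5*(-1) = 10 - 5 = 5)
E = 461 (E = 72*5 + 101 = 360 + 101 = 461)
Q = -461/674 (Q = -461/(2*337) = -½*461/337 = -461/674 ≈ -0.68398)
1/Q = 1/(-461/674) = -674/461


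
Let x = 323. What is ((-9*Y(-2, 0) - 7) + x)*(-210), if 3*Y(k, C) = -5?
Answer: -69510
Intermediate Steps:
Y(k, C) = -5/3 (Y(k, C) = (⅓)*(-5) = -5/3)
((-9*Y(-2, 0) - 7) + x)*(-210) = ((-9*(-5/3) - 7) + 323)*(-210) = ((15 - 7) + 323)*(-210) = (8 + 323)*(-210) = 331*(-210) = -69510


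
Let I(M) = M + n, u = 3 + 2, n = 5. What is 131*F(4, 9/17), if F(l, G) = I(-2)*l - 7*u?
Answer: -3013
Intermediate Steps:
u = 5
I(M) = 5 + M (I(M) = M + 5 = 5 + M)
F(l, G) = -35 + 3*l (F(l, G) = (5 - 2)*l - 7*5 = 3*l - 35 = -35 + 3*l)
131*F(4, 9/17) = 131*(-35 + 3*4) = 131*(-35 + 12) = 131*(-23) = -3013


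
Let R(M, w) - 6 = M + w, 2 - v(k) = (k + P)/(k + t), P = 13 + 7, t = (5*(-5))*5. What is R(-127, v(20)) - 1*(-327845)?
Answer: 6882254/21 ≈ 3.2773e+5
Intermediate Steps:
t = -125 (t = -25*5 = -125)
P = 20
v(k) = 2 - (20 + k)/(-125 + k) (v(k) = 2 - (k + 20)/(k - 125) = 2 - (20 + k)/(-125 + k))
R(M, w) = 6 + M + w (R(M, w) = 6 + (M + w) = 6 + M + w)
R(-127, v(20)) - 1*(-327845) = (6 - 127 + (-270 + 20)/(-125 + 20)) - 1*(-327845) = (6 - 127 - 250/(-105)) + 327845 = (6 - 127 - 1/105*(-250)) + 327845 = (6 - 127 + 50/21) + 327845 = -2491/21 + 327845 = 6882254/21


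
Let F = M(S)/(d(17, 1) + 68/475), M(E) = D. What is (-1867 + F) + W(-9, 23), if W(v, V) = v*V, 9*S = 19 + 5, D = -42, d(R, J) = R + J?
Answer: -8946841/4309 ≈ -2076.3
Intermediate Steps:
d(R, J) = J + R
S = 8/3 (S = (19 + 5)/9 = (⅑)*24 = 8/3 ≈ 2.6667)
M(E) = -42
W(v, V) = V*v
F = -9975/4309 (F = -42/((1 + 17) + 68/475) = -42/(18 + 68*(1/475)) = -42/(18 + 68/475) = -42/8618/475 = -42*475/8618 = -9975/4309 ≈ -2.3149)
(-1867 + F) + W(-9, 23) = (-1867 - 9975/4309) + 23*(-9) = -8054878/4309 - 207 = -8946841/4309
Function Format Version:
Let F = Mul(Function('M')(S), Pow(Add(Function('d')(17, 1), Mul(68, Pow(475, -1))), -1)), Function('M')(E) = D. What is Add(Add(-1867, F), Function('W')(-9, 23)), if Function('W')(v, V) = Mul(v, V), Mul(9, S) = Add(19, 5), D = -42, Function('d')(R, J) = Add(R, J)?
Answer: Rational(-8946841, 4309) ≈ -2076.3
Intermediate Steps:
Function('d')(R, J) = Add(J, R)
S = Rational(8, 3) (S = Mul(Rational(1, 9), Add(19, 5)) = Mul(Rational(1, 9), 24) = Rational(8, 3) ≈ 2.6667)
Function('M')(E) = -42
Function('W')(v, V) = Mul(V, v)
F = Rational(-9975, 4309) (F = Mul(-42, Pow(Add(Add(1, 17), Mul(68, Pow(475, -1))), -1)) = Mul(-42, Pow(Add(18, Mul(68, Rational(1, 475))), -1)) = Mul(-42, Pow(Add(18, Rational(68, 475)), -1)) = Mul(-42, Pow(Rational(8618, 475), -1)) = Mul(-42, Rational(475, 8618)) = Rational(-9975, 4309) ≈ -2.3149)
Add(Add(-1867, F), Function('W')(-9, 23)) = Add(Add(-1867, Rational(-9975, 4309)), Mul(23, -9)) = Add(Rational(-8054878, 4309), -207) = Rational(-8946841, 4309)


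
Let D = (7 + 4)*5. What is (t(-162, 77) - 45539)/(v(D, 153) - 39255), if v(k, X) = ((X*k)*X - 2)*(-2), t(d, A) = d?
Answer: 45701/2614241 ≈ 0.017482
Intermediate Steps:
D = 55 (D = 11*5 = 55)
v(k, X) = 4 - 2*k*X² (v(k, X) = (k*X² - 2)*(-2) = (-2 + k*X²)*(-2) = 4 - 2*k*X²)
(t(-162, 77) - 45539)/(v(D, 153) - 39255) = (-162 - 45539)/((4 - 2*55*153²) - 39255) = -45701/((4 - 2*55*23409) - 39255) = -45701/((4 - 2574990) - 39255) = -45701/(-2574986 - 39255) = -45701/(-2614241) = -45701*(-1/2614241) = 45701/2614241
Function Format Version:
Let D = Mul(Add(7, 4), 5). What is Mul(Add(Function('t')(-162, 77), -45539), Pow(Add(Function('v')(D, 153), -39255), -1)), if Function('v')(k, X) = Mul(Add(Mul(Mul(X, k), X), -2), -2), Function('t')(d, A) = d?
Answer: Rational(45701, 2614241) ≈ 0.017482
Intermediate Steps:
D = 55 (D = Mul(11, 5) = 55)
Function('v')(k, X) = Add(4, Mul(-2, k, Pow(X, 2))) (Function('v')(k, X) = Mul(Add(Mul(k, Pow(X, 2)), -2), -2) = Mul(Add(-2, Mul(k, Pow(X, 2))), -2) = Add(4, Mul(-2, k, Pow(X, 2))))
Mul(Add(Function('t')(-162, 77), -45539), Pow(Add(Function('v')(D, 153), -39255), -1)) = Mul(Add(-162, -45539), Pow(Add(Add(4, Mul(-2, 55, Pow(153, 2))), -39255), -1)) = Mul(-45701, Pow(Add(Add(4, Mul(-2, 55, 23409)), -39255), -1)) = Mul(-45701, Pow(Add(Add(4, -2574990), -39255), -1)) = Mul(-45701, Pow(Add(-2574986, -39255), -1)) = Mul(-45701, Pow(-2614241, -1)) = Mul(-45701, Rational(-1, 2614241)) = Rational(45701, 2614241)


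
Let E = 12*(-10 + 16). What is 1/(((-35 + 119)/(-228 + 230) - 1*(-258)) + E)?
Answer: 1/372 ≈ 0.0026882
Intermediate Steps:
E = 72 (E = 12*6 = 72)
1/(((-35 + 119)/(-228 + 230) - 1*(-258)) + E) = 1/(((-35 + 119)/(-228 + 230) - 1*(-258)) + 72) = 1/((84/2 + 258) + 72) = 1/((84*(½) + 258) + 72) = 1/((42 + 258) + 72) = 1/(300 + 72) = 1/372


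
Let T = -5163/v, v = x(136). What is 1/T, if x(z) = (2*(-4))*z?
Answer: 1088/5163 ≈ 0.21073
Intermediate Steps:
x(z) = -8*z
v = -1088 (v = -8*136 = -1088)
T = 5163/1088 (T = -5163/(-1088) = -5163*(-1/1088) = 5163/1088 ≈ 4.7454)
1/T = 1/(5163/1088) = 1088/5163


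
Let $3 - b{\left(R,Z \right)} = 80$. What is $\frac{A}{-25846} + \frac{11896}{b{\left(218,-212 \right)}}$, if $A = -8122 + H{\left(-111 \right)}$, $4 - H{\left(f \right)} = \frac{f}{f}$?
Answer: $- \frac{306838853}{1990142} \approx -154.18$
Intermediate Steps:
$b{\left(R,Z \right)} = -77$ ($b{\left(R,Z \right)} = 3 - 80 = -77$)
$H{\left(f \right)} = 3$ ($H{\left(f \right)} = 4 - \frac{f}{f} = 4 - 1 = 3$)
$A = -8119$ ($A = -8122 + 3 = -8119$)
$\frac{A}{-25846} + \frac{11896}{b{\left(218,-212 \right)}} = - \frac{8119}{-25846} + \frac{11896}{-77} = \left(-8119\right) \left(- \frac{1}{25846}\right) + 11896 \left(- \frac{1}{77}\right) = \frac{8119}{25846} - \frac{11896}{77} = - \frac{306838853}{1990142}$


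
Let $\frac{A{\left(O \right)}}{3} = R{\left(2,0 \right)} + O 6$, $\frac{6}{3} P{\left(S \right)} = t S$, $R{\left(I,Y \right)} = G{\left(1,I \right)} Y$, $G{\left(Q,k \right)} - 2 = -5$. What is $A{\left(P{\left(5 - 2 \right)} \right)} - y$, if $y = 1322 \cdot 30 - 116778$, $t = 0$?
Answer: $77118$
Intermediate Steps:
$G{\left(Q,k \right)} = -3$ ($G{\left(Q,k \right)} = 2 - 5 = -3$)
$R{\left(I,Y \right)} = - 3 Y$
$P{\left(S \right)} = 0$ ($P{\left(S \right)} = \frac{0 S}{2} = \frac{1}{2} \cdot 0 = 0$)
$A{\left(O \right)} = 18 O$ ($A{\left(O \right)} = 3 \left(\left(-3\right) 0 + O 6\right) = 3 \left(0 + 6 O\right) = 3 \cdot 6 O = 18 O$)
$y = -77118$ ($y = 39660 - 116778 = -77118$)
$A{\left(P{\left(5 - 2 \right)} \right)} - y = 18 \cdot 0 - -77118 = 0 + 77118 = 77118$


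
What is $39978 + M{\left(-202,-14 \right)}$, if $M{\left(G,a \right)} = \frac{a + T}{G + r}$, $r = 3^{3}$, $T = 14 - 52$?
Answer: $\frac{6996202}{175} \approx 39978.0$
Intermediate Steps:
$T = -38$ ($T = 14 - 52 = -38$)
$r = 27$
$M{\left(G,a \right)} = \frac{-38 + a}{27 + G}$ ($M{\left(G,a \right)} = \frac{a - 38}{G + 27} = \frac{-38 + a}{27 + G}$)
$39978 + M{\left(-202,-14 \right)} = 39978 + \frac{-38 - 14}{27 - 202} = 39978 + \frac{1}{-175} \left(-52\right) = 39978 - - \frac{52}{175} = 39978 + \frac{52}{175} = \frac{6996202}{175}$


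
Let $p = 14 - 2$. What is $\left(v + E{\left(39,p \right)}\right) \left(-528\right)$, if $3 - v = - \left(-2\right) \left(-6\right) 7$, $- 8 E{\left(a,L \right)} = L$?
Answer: $-45144$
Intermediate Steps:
$p = 12$ ($p = 14 - 2 = 12$)
$E{\left(a,L \right)} = - \frac{L}{8}$
$v = 87$ ($v = 3 - - \left(-2\right) \left(-6\right) 7 = 3 - - 12 \cdot 7 = 3 - \left(-1\right) 84 = 3 - -84 = 3 + 84 = 87$)
$\left(v + E{\left(39,p \right)}\right) \left(-528\right) = \left(87 - \frac{3}{2}\right) \left(-528\right) = \frac{171}{2} \left(-528\right) = -45144$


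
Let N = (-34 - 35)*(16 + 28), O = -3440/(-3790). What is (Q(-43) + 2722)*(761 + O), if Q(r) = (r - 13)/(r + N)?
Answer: 2420149846722/1166941 ≈ 2.0739e+6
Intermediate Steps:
O = 344/379 (O = -3440*(-1/3790) = 344/379 ≈ 0.90765)
N = -3036 (N = -69*44 = -3036)
Q(r) = (-13 + r)/(-3036 + r) (Q(r) = (r - 13)/(r - 3036) = (-13 + r)/(-3036 + r))
(Q(-43) + 2722)*(761 + O) = ((-13 - 43)/(-3036 - 43) + 2722)*(761 + 344/379) = (-56/(-3079) + 2722)*(288763/379) = (-1/3079*(-56) + 2722)*(288763/379) = (56/3079 + 2722)*(288763/379) = (8381094/3079)*(288763/379) = 2420149846722/1166941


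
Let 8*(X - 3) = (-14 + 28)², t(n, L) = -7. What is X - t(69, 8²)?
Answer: 69/2 ≈ 34.500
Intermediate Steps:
X = 55/2 (X = 3 + (-14 + 28)²/8 = 3 + (⅛)*14² = 3 + (⅛)*196 = 3 + 49/2 = 55/2 ≈ 27.500)
X - t(69, 8²) = 55/2 - 1*(-7) = 55/2 + 7 = 69/2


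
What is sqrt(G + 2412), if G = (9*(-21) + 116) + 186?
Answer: 5*sqrt(101) ≈ 50.249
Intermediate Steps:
G = 113 (G = (-189 + 116) + 186 = -73 + 186 = 113)
sqrt(G + 2412) = sqrt(113 + 2412) = sqrt(2525) = 5*sqrt(101)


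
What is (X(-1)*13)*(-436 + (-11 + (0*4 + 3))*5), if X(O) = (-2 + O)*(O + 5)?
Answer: 74256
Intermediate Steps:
X(O) = (-2 + O)*(5 + O)
(X(-1)*13)*(-436 + (-11 + (0*4 + 3))*5) = ((-10 + (-1)**2 + 3*(-1))*13)*(-436 + (-11 + (0*4 + 3))*5) = ((-10 + 1 - 3)*13)*(-436 + (-11 + (0 + 3))*5) = (-12*13)*(-436 + (-11 + 3)*5) = -156*(-436 - 8*5) = -156*(-436 - 40) = -156*(-476) = 74256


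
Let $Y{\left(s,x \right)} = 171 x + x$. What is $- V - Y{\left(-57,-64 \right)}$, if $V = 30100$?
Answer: $-19092$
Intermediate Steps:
$Y{\left(s,x \right)} = 172 x$
$- V - Y{\left(-57,-64 \right)} = \left(-1\right) 30100 - 172 \left(-64\right) = -30100 - -11008 = -30100 + 11008 = -19092$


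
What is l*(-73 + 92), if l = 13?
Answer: 247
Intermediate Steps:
l*(-73 + 92) = 13*(-73 + 92) = 13*19 = 247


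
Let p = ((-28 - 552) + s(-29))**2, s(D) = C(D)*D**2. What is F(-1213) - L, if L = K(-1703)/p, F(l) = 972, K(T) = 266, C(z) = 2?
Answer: 31063169/31958 ≈ 972.00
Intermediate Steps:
s(D) = 2*D**2
p = 1214404 (p = ((-28 - 552) + 2*(-29)**2)**2 = (-580 + 2*841)**2 = (-580 + 1682)**2 = 1102**2 = 1214404)
L = 7/31958 (L = 266/1214404 = 266*(1/1214404) = 7/31958 ≈ 0.00021904)
F(-1213) - L = 972 - 1*7/31958 = 972 - 7/31958 = 31063169/31958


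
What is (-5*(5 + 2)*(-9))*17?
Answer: 5355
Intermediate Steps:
(-5*(5 + 2)*(-9))*17 = (-5*7*(-9))*17 = -35*(-9)*17 = 315*17 = 5355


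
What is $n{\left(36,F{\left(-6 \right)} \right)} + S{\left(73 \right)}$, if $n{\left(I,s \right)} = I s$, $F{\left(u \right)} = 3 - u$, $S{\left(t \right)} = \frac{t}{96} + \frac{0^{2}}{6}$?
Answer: $\frac{31177}{96} \approx 324.76$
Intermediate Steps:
$S{\left(t \right)} = \frac{t}{96}$ ($S{\left(t \right)} = t \frac{1}{96} + 0 \cdot \frac{1}{6} = \frac{t}{96} + 0 = \frac{t}{96}$)
$n{\left(36,F{\left(-6 \right)} \right)} + S{\left(73 \right)} = 36 \left(3 - -6\right) + \frac{1}{96} \cdot 73 = 36 \left(3 + 6\right) + \frac{73}{96} = 36 \cdot 9 + \frac{73}{96} = 324 + \frac{73}{96} = \frac{31177}{96}$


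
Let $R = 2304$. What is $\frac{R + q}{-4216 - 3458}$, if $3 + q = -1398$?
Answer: $- \frac{301}{2558} \approx -0.11767$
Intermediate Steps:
$q = -1401$ ($q = -3 - 1398 = -1401$)
$\frac{R + q}{-4216 - 3458} = \frac{2304 - 1401}{-4216 - 3458} = \frac{903}{-7674} = 903 \left(- \frac{1}{7674}\right) = - \frac{301}{2558}$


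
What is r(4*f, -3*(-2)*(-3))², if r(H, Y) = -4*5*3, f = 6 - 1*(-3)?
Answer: 3600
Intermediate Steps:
f = 9 (f = 6 + 3 = 9)
r(H, Y) = -60 (r(H, Y) = -20*3 = -60)
r(4*f, -3*(-2)*(-3))² = (-60)² = 3600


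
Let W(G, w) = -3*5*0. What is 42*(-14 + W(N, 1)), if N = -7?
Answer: -588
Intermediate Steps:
W(G, w) = 0 (W(G, w) = -15*0 = 0)
42*(-14 + W(N, 1)) = 42*(-14 + 0) = 42*(-14) = -588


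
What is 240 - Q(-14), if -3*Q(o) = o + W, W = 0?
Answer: 706/3 ≈ 235.33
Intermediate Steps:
Q(o) = -o/3 (Q(o) = -(o + 0)/3 = -o/3)
240 - Q(-14) = 240 - (-1)*(-14)/3 = 240 - 1*14/3 = 240 - 14/3 = 706/3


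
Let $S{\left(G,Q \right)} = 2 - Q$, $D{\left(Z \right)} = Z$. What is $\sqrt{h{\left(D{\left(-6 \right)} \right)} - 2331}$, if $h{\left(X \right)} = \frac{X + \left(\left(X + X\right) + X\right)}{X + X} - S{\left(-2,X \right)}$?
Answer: $i \sqrt{2337} \approx 48.343 i$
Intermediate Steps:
$h{\left(X \right)} = X$ ($h{\left(X \right)} = \frac{X + \left(\left(X + X\right) + X\right)}{X + X} - \left(2 - X\right) = \frac{X + \left(2 X + X\right)}{2 X} + \left(-2 + X\right) = \left(X + 3 X\right) \frac{1}{2 X} + \left(-2 + X\right) = 4 X \frac{1}{2 X} + \left(-2 + X\right) = 2 + \left(-2 + X\right) = X$)
$\sqrt{h{\left(D{\left(-6 \right)} \right)} - 2331} = \sqrt{-6 - 2331} = \sqrt{-2337} = i \sqrt{2337}$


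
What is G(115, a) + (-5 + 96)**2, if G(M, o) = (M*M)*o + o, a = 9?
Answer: 127315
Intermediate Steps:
G(M, o) = o + o*M**2 (G(M, o) = M**2*o + o = o*M**2 + o = o + o*M**2)
G(115, a) + (-5 + 96)**2 = 9*(1 + 115**2) + (-5 + 96)**2 = 9*(1 + 13225) + 91**2 = 9*13226 + 8281 = 119034 + 8281 = 127315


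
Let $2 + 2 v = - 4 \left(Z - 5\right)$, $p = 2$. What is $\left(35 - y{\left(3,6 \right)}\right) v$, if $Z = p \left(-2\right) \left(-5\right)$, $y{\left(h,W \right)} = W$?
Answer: $-899$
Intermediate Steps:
$Z = 20$ ($Z = 2 \left(-2\right) \left(-5\right) = \left(-4\right) \left(-5\right) = 20$)
$v = -31$ ($v = -1 + \frac{\left(-4\right) \left(20 - 5\right)}{2} = -1 + \frac{\left(-4\right) 15}{2} = -1 + \frac{1}{2} \left(-60\right) = -1 - 30 = -31$)
$\left(35 - y{\left(3,6 \right)}\right) v = \left(35 - 6\right) \left(-31\right) = 29 \left(-31\right) = -899$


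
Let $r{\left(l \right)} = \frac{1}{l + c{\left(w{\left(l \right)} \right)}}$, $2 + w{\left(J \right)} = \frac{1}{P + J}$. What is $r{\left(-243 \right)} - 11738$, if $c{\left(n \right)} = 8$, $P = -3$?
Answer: $- \frac{2758431}{235} \approx -11738.0$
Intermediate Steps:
$w{\left(J \right)} = -2 + \frac{1}{-3 + J}$
$r{\left(l \right)} = \frac{1}{8 + l}$ ($r{\left(l \right)} = \frac{1}{l + 8} = \frac{1}{8 + l}$)
$r{\left(-243 \right)} - 11738 = \frac{1}{8 - 243} - 11738 = \frac{1}{-235} - 11738 = - \frac{1}{235} - 11738 = - \frac{2758431}{235}$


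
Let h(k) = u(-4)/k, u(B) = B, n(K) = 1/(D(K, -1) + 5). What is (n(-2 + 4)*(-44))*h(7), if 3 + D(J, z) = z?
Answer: 176/7 ≈ 25.143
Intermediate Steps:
D(J, z) = -3 + z
n(K) = 1 (n(K) = 1/((-3 - 1) + 5) = 1/(-4 + 5) = 1/1 = 1)
h(k) = -4/k
(n(-2 + 4)*(-44))*h(7) = (1*(-44))*(-4/7) = -(-176)/7 = -44*(-4/7) = 176/7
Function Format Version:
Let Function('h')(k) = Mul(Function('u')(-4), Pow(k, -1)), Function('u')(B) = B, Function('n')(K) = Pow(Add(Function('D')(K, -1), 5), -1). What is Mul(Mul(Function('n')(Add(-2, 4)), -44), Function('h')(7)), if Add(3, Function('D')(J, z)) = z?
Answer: Rational(176, 7) ≈ 25.143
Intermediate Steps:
Function('D')(J, z) = Add(-3, z)
Function('n')(K) = 1 (Function('n')(K) = Pow(Add(Add(-3, -1), 5), -1) = Pow(Add(-4, 5), -1) = Pow(1, -1) = 1)
Function('h')(k) = Mul(-4, Pow(k, -1))
Mul(Mul(Function('n')(Add(-2, 4)), -44), Function('h')(7)) = Mul(Mul(1, -44), Mul(-4, Pow(7, -1))) = Mul(-44, Mul(-4, Rational(1, 7))) = Mul(-44, Rational(-4, 7)) = Rational(176, 7)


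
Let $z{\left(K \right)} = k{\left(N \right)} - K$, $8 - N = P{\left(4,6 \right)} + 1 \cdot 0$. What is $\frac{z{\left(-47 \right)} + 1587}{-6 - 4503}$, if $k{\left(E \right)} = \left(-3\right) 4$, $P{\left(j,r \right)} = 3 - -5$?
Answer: $- \frac{1622}{4509} \approx -0.35972$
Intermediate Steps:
$P{\left(j,r \right)} = 8$ ($P{\left(j,r \right)} = 3 + 5 = 8$)
$N = 0$ ($N = 8 - \left(8 + 1 \cdot 0\right) = 8 - \left(8 + 0\right) = 8 - 8 = 0$)
$k{\left(E \right)} = -12$
$z{\left(K \right)} = -12 - K$
$\frac{z{\left(-47 \right)} + 1587}{-6 - 4503} = \frac{\left(-12 - -47\right) + 1587}{-6 - 4503} = \frac{\left(-12 + 47\right) + 1587}{-4509} = \left(35 + 1587\right) \left(- \frac{1}{4509}\right) = 1622 \left(- \frac{1}{4509}\right) = - \frac{1622}{4509}$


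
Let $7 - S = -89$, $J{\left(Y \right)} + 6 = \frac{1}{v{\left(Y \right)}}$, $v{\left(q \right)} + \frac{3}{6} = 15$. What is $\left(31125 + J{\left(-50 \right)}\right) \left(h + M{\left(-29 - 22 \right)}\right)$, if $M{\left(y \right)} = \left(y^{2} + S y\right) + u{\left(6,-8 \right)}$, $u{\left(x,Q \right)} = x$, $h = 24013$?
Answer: $\frac{19604888972}{29} \approx 6.7603 \cdot 10^{8}$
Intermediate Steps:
$v{\left(q \right)} = \frac{29}{2}$ ($v{\left(q \right)} = - \frac{1}{2} + 15 = \frac{29}{2}$)
$J{\left(Y \right)} = - \frac{172}{29}$ ($J{\left(Y \right)} = -6 + \frac{1}{\frac{29}{2}} = -6 + \frac{2}{29} = - \frac{172}{29}$)
$S = 96$ ($S = 7 - -89 = 7 + 89 = 96$)
$M{\left(y \right)} = 6 + y^{2} + 96 y$ ($M{\left(y \right)} = \left(y^{2} + 96 y\right) + 6 = 6 + y^{2} + 96 y$)
$\left(31125 + J{\left(-50 \right)}\right) \left(h + M{\left(-29 - 22 \right)}\right) = \left(31125 - \frac{172}{29}\right) \left(24013 + \left(6 + \left(-29 - 22\right)^{2} + 96 \left(-29 - 22\right)\right)\right) = \frac{902453 \left(24013 + \left(6 + \left(-29 - 22\right)^{2} + 96 \left(-29 - 22\right)\right)\right)}{29} = \frac{902453 \left(24013 + \left(6 + \left(-51\right)^{2} + 96 \left(-51\right)\right)\right)}{29} = \frac{902453 \left(24013 + \left(6 + 2601 - 4896\right)\right)}{29} = \frac{902453 \left(24013 - 2289\right)}{29} = \frac{902453}{29} \cdot 21724 = \frac{19604888972}{29}$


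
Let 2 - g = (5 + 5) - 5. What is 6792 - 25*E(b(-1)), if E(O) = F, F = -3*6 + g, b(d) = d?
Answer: 7317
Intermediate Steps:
g = -3 (g = 2 - ((5 + 5) - 5) = 2 - (10 - 5) = 2 - 1*5 = 2 - 5 = -3)
F = -21 (F = -3*6 - 3 = -18 - 3 = -21)
E(O) = -21
6792 - 25*E(b(-1)) = 6792 - 25*(-21) = 6792 + 525 = 7317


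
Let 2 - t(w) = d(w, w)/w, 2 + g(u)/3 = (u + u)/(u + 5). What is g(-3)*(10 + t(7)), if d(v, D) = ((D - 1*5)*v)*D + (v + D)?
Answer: 60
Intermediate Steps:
g(u) = -6 + 6*u/(5 + u) (g(u) = -6 + 3*((u + u)/(u + 5)) = -6 + 3*((2*u)/(5 + u)) = -6 + 3*(2*u/(5 + u)) = -6 + 6*u/(5 + u))
d(v, D) = D + v + D*v*(-5 + D) (d(v, D) = ((D - 5)*v)*D + (D + v) = ((-5 + D)*v)*D + (D + v) = (v*(-5 + D))*D + (D + v) = D*v*(-5 + D) + (D + v) = D + v + D*v*(-5 + D))
t(w) = 2 - (w³ - 5*w² + 2*w)/w (t(w) = 2 - (w + w + w*w² - 5*w*w)/w = 2 - (w + w + w³ - 5*w²)/w = 2 - (w³ - 5*w² + 2*w)/w)
g(-3)*(10 + t(7)) = (-30/(5 - 3))*(10 + 7*(5 - 1*7)) = (-30/2)*(10 + 7*(5 - 7)) = (-30*½)*(10 + 7*(-2)) = -15*(10 - 14) = -15*(-4) = 60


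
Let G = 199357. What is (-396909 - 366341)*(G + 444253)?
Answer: -491235332500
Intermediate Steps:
(-396909 - 366341)*(G + 444253) = (-396909 - 366341)*(199357 + 444253) = -763250*643610 = -491235332500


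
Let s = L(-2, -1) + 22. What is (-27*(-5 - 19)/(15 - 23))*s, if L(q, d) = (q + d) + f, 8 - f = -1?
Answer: -2268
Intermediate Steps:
f = 9 (f = 8 - 1*(-1) = 8 + 1 = 9)
L(q, d) = 9 + d + q (L(q, d) = (q + d) + 9 = (d + q) + 9 = 9 + d + q)
s = 28 (s = (9 - 1 - 2) + 22 = 6 + 22 = 28)
(-27*(-5 - 19)/(15 - 23))*s = -27*(-5 - 19)/(15 - 23)*28 = -(-648)/(-8)*28 = -(-648)*(-1)/8*28 = -27*3*28 = -81*28 = -2268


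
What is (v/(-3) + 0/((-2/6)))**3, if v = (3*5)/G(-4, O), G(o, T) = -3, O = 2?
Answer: 125/27 ≈ 4.6296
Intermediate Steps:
v = -5 (v = (3*5)/(-3) = 15*(-1/3) = -5)
(v/(-3) + 0/((-2/6)))**3 = (-5/(-3) + 0/((-2/6)))**3 = (-5*(-1/3) + 0/((-2*1/6)))**3 = (5/3 + 0/(-1/3))**3 = (5/3 + 0*(-3))**3 = (5/3 + 0)**3 = (5/3)**3 = 125/27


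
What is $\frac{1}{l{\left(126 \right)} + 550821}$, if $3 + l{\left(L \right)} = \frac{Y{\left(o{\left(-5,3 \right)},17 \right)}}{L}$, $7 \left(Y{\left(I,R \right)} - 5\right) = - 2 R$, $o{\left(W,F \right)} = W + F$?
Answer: $\frac{882}{485821477} \approx 1.8155 \cdot 10^{-6}$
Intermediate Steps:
$o{\left(W,F \right)} = F + W$
$Y{\left(I,R \right)} = 5 - \frac{2 R}{7}$ ($Y{\left(I,R \right)} = 5 + \frac{\left(-2\right) R}{7} = 5 - \frac{2 R}{7}$)
$l{\left(L \right)} = -3 + \frac{1}{7 L}$ ($l{\left(L \right)} = -3 + \frac{5 - \frac{34}{7}}{L} = -3 + \frac{1}{7 L}$)
$\frac{1}{l{\left(126 \right)} + 550821} = \frac{1}{\left(-3 + \frac{1}{7 \cdot 126}\right) + 550821} = \frac{1}{\left(-3 + \frac{1}{7} \cdot \frac{1}{126}\right) + 550821} = \frac{1}{\left(-3 + \frac{1}{882}\right) + 550821} = \frac{1}{- \frac{2645}{882} + 550821} = \frac{1}{\frac{485821477}{882}} = \frac{882}{485821477}$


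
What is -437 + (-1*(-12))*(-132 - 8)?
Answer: -2117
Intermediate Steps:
-437 + (-1*(-12))*(-132 - 8) = -437 + 12*(-140) = -437 - 1680 = -2117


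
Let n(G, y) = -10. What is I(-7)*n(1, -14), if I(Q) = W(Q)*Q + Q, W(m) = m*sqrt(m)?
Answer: 70 - 490*I*sqrt(7) ≈ 70.0 - 1296.4*I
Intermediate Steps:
W(m) = m**(3/2)
I(Q) = Q + Q**(5/2) (I(Q) = Q**(3/2)*Q + Q = Q**(5/2) + Q = Q + Q**(5/2))
I(-7)*n(1, -14) = (-7 + (-7)**(5/2))*(-10) = (-7 + 49*I*sqrt(7))*(-10) = 70 - 490*I*sqrt(7)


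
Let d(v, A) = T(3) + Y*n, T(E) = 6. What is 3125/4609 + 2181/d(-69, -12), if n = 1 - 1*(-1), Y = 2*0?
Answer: 3356993/9218 ≈ 364.18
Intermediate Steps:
Y = 0
n = 2 (n = 1 + 1 = 2)
d(v, A) = 6 (d(v, A) = 6 + 0*2 = 6 + 0 = 6)
3125/4609 + 2181/d(-69, -12) = 3125/4609 + 2181/6 = 3125*(1/4609) + 2181*(⅙) = 3125/4609 + 727/2 = 3356993/9218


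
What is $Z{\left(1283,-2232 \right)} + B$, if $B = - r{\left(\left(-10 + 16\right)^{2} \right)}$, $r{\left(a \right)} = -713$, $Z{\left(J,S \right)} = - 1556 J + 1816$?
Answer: $-1993819$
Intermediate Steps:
$Z{\left(J,S \right)} = 1816 - 1556 J$
$B = 713$ ($B = \left(-1\right) \left(-713\right) = 713$)
$Z{\left(1283,-2232 \right)} + B = \left(1816 - 1996348\right) + 713 = -1994532 + 713 = -1993819$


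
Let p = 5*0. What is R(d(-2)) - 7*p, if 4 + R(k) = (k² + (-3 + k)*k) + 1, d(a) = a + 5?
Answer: 6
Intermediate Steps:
d(a) = 5 + a
R(k) = -3 + k² + k*(-3 + k) (R(k) = -4 + ((k² + (-3 + k)*k) + 1) = -4 + ((k² + k*(-3 + k)) + 1) = -4 + (1 + k² + k*(-3 + k)) = -3 + k² + k*(-3 + k))
p = 0
R(d(-2)) - 7*p = (-3 - 3*(5 - 2) + 2*(5 - 2)²) - 7*0 = (-3 - 3*3 + 2*3²) + 0 = (-3 - 9 + 2*9) + 0 = (-3 - 9 + 18) + 0 = 6 + 0 = 6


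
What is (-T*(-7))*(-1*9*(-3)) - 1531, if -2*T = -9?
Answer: -1361/2 ≈ -680.50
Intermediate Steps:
T = 9/2 (T = -1/2*(-9) = 9/2 ≈ 4.5000)
(-T*(-7))*(-1*9*(-3)) - 1531 = (-1*9/2*(-7))*(-1*9*(-3)) - 1531 = (-9/2*(-7))*(-9*(-3)) - 1531 = (63/2)*27 - 1531 = 1701/2 - 1531 = -1361/2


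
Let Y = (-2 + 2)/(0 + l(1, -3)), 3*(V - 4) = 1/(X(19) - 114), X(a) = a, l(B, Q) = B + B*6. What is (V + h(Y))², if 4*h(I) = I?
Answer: 1297321/81225 ≈ 15.972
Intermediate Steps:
l(B, Q) = 7*B (l(B, Q) = B + 6*B = 7*B)
V = 1139/285 (V = 4 + 1/(3*(19 - 114)) = 4 + (⅓)/(-95) = 4 + (⅓)*(-1/95) = 4 - 1/285 = 1139/285 ≈ 3.9965)
Y = 0 (Y = (-2 + 2)/(0 + 7*1) = 0/(0 + 7) = 0/7 = 0*(⅐) = 0)
h(I) = I/4
(V + h(Y))² = (1139/285 + (¼)*0)² = (1139/285 + 0)² = (1139/285)² = 1297321/81225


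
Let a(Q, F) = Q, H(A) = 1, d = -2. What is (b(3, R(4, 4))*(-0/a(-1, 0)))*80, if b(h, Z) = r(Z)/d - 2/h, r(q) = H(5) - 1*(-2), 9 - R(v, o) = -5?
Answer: 0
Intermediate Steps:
R(v, o) = 14 (R(v, o) = 9 - 1*(-5) = 9 + 5 = 14)
r(q) = 3 (r(q) = 1 - 1*(-2) = 1 + 2 = 3)
b(h, Z) = -3/2 - 2/h (b(h, Z) = 3/(-2) - 2/h = 3*(-½) - 2/h = -3/2 - 2/h)
(b(3, R(4, 4))*(-0/a(-1, 0)))*80 = ((-3/2 - 2/3)*(-0/(-1)))*80 = ((-3/2 - 2*⅓)*(-0*(-1)))*80 = ((-3/2 - ⅔)*(-5*0))*80 = -13/6*0*80 = 0*80 = 0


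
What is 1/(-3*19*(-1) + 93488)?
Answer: 1/93545 ≈ 1.0690e-5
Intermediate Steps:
1/(-3*19*(-1) + 93488) = 1/(-57*(-1) + 93488) = 1/(57 + 93488) = 1/93545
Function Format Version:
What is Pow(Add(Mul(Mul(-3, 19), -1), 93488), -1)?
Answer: Rational(1, 93545) ≈ 1.0690e-5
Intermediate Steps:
Pow(Add(Mul(Mul(-3, 19), -1), 93488), -1) = Pow(Add(Mul(-57, -1), 93488), -1) = Pow(Add(57, 93488), -1) = Pow(93545, -1) = Rational(1, 93545)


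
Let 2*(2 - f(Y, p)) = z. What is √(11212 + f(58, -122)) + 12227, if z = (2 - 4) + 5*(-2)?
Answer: 12227 + 2*√2805 ≈ 12333.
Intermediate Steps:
z = -12 (z = -2 - 10 = -12)
f(Y, p) = 8 (f(Y, p) = 2 - ½*(-12) = 2 + 6 = 8)
√(11212 + f(58, -122)) + 12227 = √(11212 + 8) + 12227 = √11220 + 12227 = 2*√2805 + 12227 = 12227 + 2*√2805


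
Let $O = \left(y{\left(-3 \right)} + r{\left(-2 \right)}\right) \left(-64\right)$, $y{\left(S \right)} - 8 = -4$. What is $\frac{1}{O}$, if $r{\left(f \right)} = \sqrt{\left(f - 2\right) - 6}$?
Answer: $\frac{i}{64 \left(\sqrt{10} - 4 i\right)} \approx -0.0024038 + 0.0019004 i$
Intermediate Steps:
$r{\left(f \right)} = \sqrt{-8 + f}$ ($r{\left(f \right)} = \sqrt{\left(-2 + f\right) - 6} = \sqrt{-8 + f}$)
$y{\left(S \right)} = 4$ ($y{\left(S \right)} = 8 - 4 = 4$)
$O = -256 - 64 i \sqrt{10}$ ($O = \left(4 + \sqrt{-8 - 2}\right) \left(-64\right) = \left(4 + \sqrt{-10}\right) \left(-64\right) = \left(4 + i \sqrt{10}\right) \left(-64\right) = -256 - 64 i \sqrt{10} \approx -256.0 - 202.39 i$)
$\frac{1}{O} = \frac{1}{-256 - 64 i \sqrt{10}}$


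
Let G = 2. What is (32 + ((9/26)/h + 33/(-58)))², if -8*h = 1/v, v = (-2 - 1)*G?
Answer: 1312395529/568516 ≈ 2308.5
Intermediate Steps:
v = -6 (v = (-2 - 1)*2 = -3*2 = -6)
h = 1/48 (h = -⅛/(-6) = -⅛*(-⅙) = 1/48 ≈ 0.020833)
(32 + ((9/26)/h + 33/(-58)))² = (32 + ((9/26)/(1/48) + 33/(-58)))² = (32 + ((9*(1/26))*48 + 33*(-1/58)))² = (32 + ((9/26)*48 - 33/58))² = (32 + (216/13 - 33/58))² = (32 + 12099/754)² = (36227/754)² = 1312395529/568516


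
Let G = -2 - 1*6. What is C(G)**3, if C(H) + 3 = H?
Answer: -1331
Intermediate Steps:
G = -8 (G = -2 - 6 = -8)
C(H) = -3 + H
C(G)**3 = (-3 - 8)**3 = (-11)**3 = -1331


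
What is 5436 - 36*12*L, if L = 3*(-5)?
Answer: 11916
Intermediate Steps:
L = -15
5436 - 36*12*L = 5436 - 36*12*(-15) = 5436 - 432*(-15) = 5436 - 1*(-6480) = 5436 + 6480 = 11916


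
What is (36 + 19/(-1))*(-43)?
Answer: -731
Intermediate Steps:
(36 + 19/(-1))*(-43) = (36 + 19*(-1))*(-43) = (36 - 19)*(-43) = 17*(-43) = -731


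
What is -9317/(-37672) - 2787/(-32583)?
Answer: 136189225/409155592 ≈ 0.33285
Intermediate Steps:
-9317/(-37672) - 2787/(-32583) = -9317*(-1/37672) - 2787*(-1/32583) = 9317/37672 + 929/10861 = 136189225/409155592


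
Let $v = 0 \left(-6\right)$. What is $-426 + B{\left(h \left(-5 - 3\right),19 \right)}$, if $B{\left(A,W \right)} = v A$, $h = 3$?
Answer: $-426$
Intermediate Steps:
$v = 0$
$B{\left(A,W \right)} = 0$ ($B{\left(A,W \right)} = 0 A = 0$)
$-426 + B{\left(h \left(-5 - 3\right),19 \right)} = -426 + 0 = -426$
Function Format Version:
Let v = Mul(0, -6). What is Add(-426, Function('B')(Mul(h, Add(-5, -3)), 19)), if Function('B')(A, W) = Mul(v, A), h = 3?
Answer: -426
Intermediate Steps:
v = 0
Function('B')(A, W) = 0 (Function('B')(A, W) = Mul(0, A) = 0)
Add(-426, Function('B')(Mul(h, Add(-5, -3)), 19)) = Add(-426, 0) = -426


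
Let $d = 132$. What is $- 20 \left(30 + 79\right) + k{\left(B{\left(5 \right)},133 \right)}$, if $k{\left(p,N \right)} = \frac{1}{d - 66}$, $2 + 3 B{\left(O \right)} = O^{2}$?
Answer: $- \frac{143879}{66} \approx -2180.0$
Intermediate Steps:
$B{\left(O \right)} = - \frac{2}{3} + \frac{O^{2}}{3}$
$k{\left(p,N \right)} = \frac{1}{66}$ ($k{\left(p,N \right)} = \frac{1}{132 - 66} = \frac{1}{66}$)
$- 20 \left(30 + 79\right) + k{\left(B{\left(5 \right)},133 \right)} = - 20 \left(30 + 79\right) + \frac{1}{66} = \left(-20\right) 109 + \frac{1}{66} = -2180 + \frac{1}{66} = - \frac{143879}{66}$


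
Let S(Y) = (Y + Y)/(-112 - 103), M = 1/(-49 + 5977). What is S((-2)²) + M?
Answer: -47209/1274520 ≈ -0.037041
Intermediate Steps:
M = 1/5928 ≈ 0.00016869
S(Y) = -2*Y/215 (S(Y) = (2*Y)/(-215) = (2*Y)*(-1/215) = -2*Y/215)
S((-2)²) + M = -2/215*(-2)² + 1/5928 = -2/215*4 + 1/5928 = -8/215 + 1/5928 = -47209/1274520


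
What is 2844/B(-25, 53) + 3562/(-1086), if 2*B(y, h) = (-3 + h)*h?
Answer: -815533/719475 ≈ -1.1335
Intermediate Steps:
B(y, h) = h*(-3 + h)/2 (B(y, h) = ((-3 + h)*h)/2 = (h*(-3 + h))/2 = h*(-3 + h)/2)
2844/B(-25, 53) + 3562/(-1086) = 2844/(((½)*53*(-3 + 53))) + 3562/(-1086) = 2844/(((½)*53*50)) + 3562*(-1/1086) = 2844/1325 - 1781/543 = -815533/719475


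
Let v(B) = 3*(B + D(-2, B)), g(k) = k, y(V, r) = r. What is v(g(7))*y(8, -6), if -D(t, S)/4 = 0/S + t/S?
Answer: -1026/7 ≈ -146.57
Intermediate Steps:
D(t, S) = -4*t/S (D(t, S) = -4*(0/S + t/S) = -4*(0 + t/S) = -4*t/S)
v(B) = 3*B + 24/B (v(B) = 3*(B - 4*(-2)/B) = 3*(B + 8/B) = 3*B + 24/B)
v(g(7))*y(8, -6) = (3*7 + 24/7)*(-6) = (21 + 24*(⅐))*(-6) = (21 + 24/7)*(-6) = (171/7)*(-6) = -1026/7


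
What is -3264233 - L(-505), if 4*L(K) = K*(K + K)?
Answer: -6783491/2 ≈ -3.3917e+6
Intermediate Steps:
L(K) = K²/2 (L(K) = (K*(K + K))/4 = (K*(2*K))/4 = (2*K²)/4 = K²/2)
-3264233 - L(-505) = -3264233 - (-505)²/2 = -3264233 - 255025/2 = -6783491/2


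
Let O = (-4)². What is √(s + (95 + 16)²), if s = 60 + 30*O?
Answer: 3*√1429 ≈ 113.41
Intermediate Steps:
O = 16
s = 540 (s = 60 + 30*16 = 60 + 480 = 540)
√(s + (95 + 16)²) = √(540 + (95 + 16)²) = √(540 + 111²) = √(540 + 12321) = √12861 = 3*√1429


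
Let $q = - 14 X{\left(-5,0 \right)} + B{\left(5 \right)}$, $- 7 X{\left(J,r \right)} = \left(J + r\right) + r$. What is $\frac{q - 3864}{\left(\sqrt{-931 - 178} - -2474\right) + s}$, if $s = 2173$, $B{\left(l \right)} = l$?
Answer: $- \frac{17979243}{21595718} + \frac{3869 i \sqrt{1109}}{21595718} \approx -0.83254 + 0.0059662 i$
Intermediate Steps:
$X{\left(J,r \right)} = - \frac{2 r}{7} - \frac{J}{7}$ ($X{\left(J,r \right)} = - \frac{\left(J + r\right) + r}{7} = - \frac{J + 2 r}{7} = - \frac{2 r}{7} - \frac{J}{7}$)
$q = -5$ ($q = - 14 \left(\left(- \frac{2}{7}\right) 0 - - \frac{5}{7}\right) + 5 = - 14 \left(0 + \frac{5}{7}\right) + 5 = \left(-14\right) \frac{5}{7} + 5 = -10 + 5 = -5$)
$\frac{q - 3864}{\left(\sqrt{-931 - 178} - -2474\right) + s} = \frac{-5 - 3864}{\left(\sqrt{-931 - 178} - -2474\right) + 2173} = - \frac{3869}{\left(\sqrt{-1109} + 2474\right) + 2173} = - \frac{3869}{\left(i \sqrt{1109} + 2474\right) + 2173} = - \frac{3869}{\left(2474 + i \sqrt{1109}\right) + 2173} = - \frac{3869}{4647 + i \sqrt{1109}}$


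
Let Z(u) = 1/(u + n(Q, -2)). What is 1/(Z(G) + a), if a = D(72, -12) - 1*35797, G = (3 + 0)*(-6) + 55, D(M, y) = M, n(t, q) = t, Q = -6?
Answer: -31/1107474 ≈ -2.7992e-5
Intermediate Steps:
G = 37 (G = 3*(-6) + 55 = -18 + 55 = 37)
Z(u) = 1/(-6 + u) (Z(u) = 1/(u - 6) = 1/(-6 + u))
a = -35725 (a = 72 - 1*35797 = 72 - 35797 = -35725)
1/(Z(G) + a) = 1/(1/(-6 + 37) - 35725) = 1/(1/31 - 35725) = 1/(-1107474/31) = -31/1107474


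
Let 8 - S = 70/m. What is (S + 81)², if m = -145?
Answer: 6734025/841 ≈ 8007.2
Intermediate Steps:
S = 246/29 (S = 8 - 70/(-145) = 8 - 70*(-1)/145 = 8 - 1*(-14/29) = 8 + 14/29 = 246/29 ≈ 8.4828)
(S + 81)² = (246/29 + 81)² = (2595/29)² = 6734025/841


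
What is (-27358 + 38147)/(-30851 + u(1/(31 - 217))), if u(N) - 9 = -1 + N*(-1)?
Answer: -2006754/5736797 ≈ -0.34980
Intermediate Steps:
u(N) = 8 - N (u(N) = 9 + (-1 + N*(-1)) = 9 + (-1 - N) = 8 - N)
(-27358 + 38147)/(-30851 + u(1/(31 - 217))) = (-27358 + 38147)/(-30851 + (8 - 1/(31 - 217))) = 10789/(-30851 + (8 - 1/(-186))) = 10789/(-30851 + (8 - 1*(-1/186))) = 10789/(-30851 + (8 + 1/186)) = 10789/(-30851 + 1489/186) = 10789/(-5736797/186) = 10789*(-186/5736797) = -2006754/5736797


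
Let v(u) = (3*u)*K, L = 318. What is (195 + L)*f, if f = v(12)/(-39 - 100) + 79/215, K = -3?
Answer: 17545113/29885 ≈ 587.09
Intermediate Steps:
v(u) = -9*u (v(u) = (3*u)*(-3) = -9*u)
f = 34201/29885 (f = (-9*12)/(-39 - 100) + 79/215 = -108/(-139) + 79*(1/215) = -108*(-1/139) + 79/215 = 108/139 + 79/215 = 34201/29885 ≈ 1.1444)
(195 + L)*f = (195 + 318)*(34201/29885) = 513*(34201/29885) = 17545113/29885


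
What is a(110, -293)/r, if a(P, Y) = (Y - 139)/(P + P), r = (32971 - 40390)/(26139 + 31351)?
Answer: 413928/27203 ≈ 15.216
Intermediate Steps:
r = -7419/57490 ≈ -0.12905
a(P, Y) = (-139 + Y)/(2*P) (a(P, Y) = (-139 + Y)/((2*P)) = (-139 + Y)*(1/(2*P)) = (-139 + Y)/(2*P))
a(110, -293)/r = ((1/2)*(-139 - 293)/110)/(-7419/57490) = ((1/2)*(1/110)*(-432))*(-57490/7419) = -108/55*(-57490/7419) = 413928/27203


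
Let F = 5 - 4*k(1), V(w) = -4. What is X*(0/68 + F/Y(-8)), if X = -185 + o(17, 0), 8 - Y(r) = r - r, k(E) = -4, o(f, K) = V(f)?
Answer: -3969/8 ≈ -496.13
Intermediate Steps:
o(f, K) = -4
F = 21 (F = 5 - 4*(-4) = 5 + 16 = 21)
Y(r) = 8 (Y(r) = 8 - (r - r) = 8 - 1*0 = 8 + 0 = 8)
X = -189 (X = -185 - 4 = -189)
X*(0/68 + F/Y(-8)) = -189*(0/68 + 21/8) = -189*(0*(1/68) + 21*(⅛)) = -189*(0 + 21/8) = -189*21/8 = -3969/8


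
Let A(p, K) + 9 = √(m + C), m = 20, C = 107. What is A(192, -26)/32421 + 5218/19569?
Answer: 56332219/211482183 + √127/32421 ≈ 0.26672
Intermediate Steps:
A(p, K) = -9 + √127 (A(p, K) = -9 + √(20 + 107) = -9 + √127)
A(192, -26)/32421 + 5218/19569 = (-9 + √127)/32421 + 5218/19569 = (-9 + √127)*(1/32421) + 5218*(1/19569) = (-3/10807 + √127/32421) + 5218/19569 = 56332219/211482183 + √127/32421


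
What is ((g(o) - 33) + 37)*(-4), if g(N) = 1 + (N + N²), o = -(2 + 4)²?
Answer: -5060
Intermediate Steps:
o = -36 (o = -1*6² = -1*36 = -36)
g(N) = 1 + N + N²
((g(o) - 33) + 37)*(-4) = (((1 - 36 + (-36)²) - 33) + 37)*(-4) = (((1 - 36 + 1296) - 33) + 37)*(-4) = ((1261 - 33) + 37)*(-4) = (1228 + 37)*(-4) = 1265*(-4) = -5060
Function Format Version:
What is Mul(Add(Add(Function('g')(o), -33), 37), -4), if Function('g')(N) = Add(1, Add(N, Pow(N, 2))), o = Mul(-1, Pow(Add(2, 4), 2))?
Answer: -5060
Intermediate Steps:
o = -36 (o = Mul(-1, Pow(6, 2)) = Mul(-1, 36) = -36)
Function('g')(N) = Add(1, N, Pow(N, 2))
Mul(Add(Add(Function('g')(o), -33), 37), -4) = Mul(Add(Add(Add(1, -36, Pow(-36, 2)), -33), 37), -4) = Mul(Add(Add(Add(1, -36, 1296), -33), 37), -4) = Mul(Add(Add(1261, -33), 37), -4) = Mul(Add(1228, 37), -4) = Mul(1265, -4) = -5060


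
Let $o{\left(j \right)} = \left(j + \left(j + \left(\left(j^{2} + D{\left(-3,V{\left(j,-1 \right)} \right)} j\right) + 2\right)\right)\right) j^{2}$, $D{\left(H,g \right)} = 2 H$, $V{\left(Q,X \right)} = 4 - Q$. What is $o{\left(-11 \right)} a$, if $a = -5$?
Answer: $-101035$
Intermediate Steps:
$o{\left(j \right)} = j^{2} \left(2 + j^{2} - 4 j\right)$ ($o{\left(j \right)} = \left(j + \left(j + \left(\left(j^{2} + 2 \left(-3\right) j\right) + 2\right)\right)\right) j^{2} = \left(j + \left(j + \left(\left(j^{2} - 6 j\right) + 2\right)\right)\right) j^{2} = \left(j + \left(j + \left(2 + j^{2} - 6 j\right)\right)\right) j^{2} = \left(j + \left(2 + j^{2} - 5 j\right)\right) j^{2} = \left(2 + j^{2} - 4 j\right) j^{2} = j^{2} \left(2 + j^{2} - 4 j\right)$)
$o{\left(-11 \right)} a = \left(-11\right)^{2} \left(2 + \left(-11\right)^{2} - -44\right) \left(-5\right) = 121 \left(2 + 121 + 44\right) \left(-5\right) = 121 \cdot 167 \left(-5\right) = 20207 \left(-5\right) = -101035$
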